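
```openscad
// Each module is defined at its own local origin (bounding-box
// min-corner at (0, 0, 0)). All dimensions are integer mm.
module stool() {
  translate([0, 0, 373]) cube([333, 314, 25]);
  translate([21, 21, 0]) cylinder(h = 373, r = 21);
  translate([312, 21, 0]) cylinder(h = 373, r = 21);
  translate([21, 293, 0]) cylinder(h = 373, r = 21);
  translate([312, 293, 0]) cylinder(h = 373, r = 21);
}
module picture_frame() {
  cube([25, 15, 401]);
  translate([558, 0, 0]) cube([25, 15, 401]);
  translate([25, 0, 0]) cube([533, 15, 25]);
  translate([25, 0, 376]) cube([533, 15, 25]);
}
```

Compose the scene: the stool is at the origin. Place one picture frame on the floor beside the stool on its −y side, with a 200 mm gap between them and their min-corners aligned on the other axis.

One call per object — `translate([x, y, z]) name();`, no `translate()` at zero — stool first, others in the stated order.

stool();
translate([0, -215, 0]) picture_frame();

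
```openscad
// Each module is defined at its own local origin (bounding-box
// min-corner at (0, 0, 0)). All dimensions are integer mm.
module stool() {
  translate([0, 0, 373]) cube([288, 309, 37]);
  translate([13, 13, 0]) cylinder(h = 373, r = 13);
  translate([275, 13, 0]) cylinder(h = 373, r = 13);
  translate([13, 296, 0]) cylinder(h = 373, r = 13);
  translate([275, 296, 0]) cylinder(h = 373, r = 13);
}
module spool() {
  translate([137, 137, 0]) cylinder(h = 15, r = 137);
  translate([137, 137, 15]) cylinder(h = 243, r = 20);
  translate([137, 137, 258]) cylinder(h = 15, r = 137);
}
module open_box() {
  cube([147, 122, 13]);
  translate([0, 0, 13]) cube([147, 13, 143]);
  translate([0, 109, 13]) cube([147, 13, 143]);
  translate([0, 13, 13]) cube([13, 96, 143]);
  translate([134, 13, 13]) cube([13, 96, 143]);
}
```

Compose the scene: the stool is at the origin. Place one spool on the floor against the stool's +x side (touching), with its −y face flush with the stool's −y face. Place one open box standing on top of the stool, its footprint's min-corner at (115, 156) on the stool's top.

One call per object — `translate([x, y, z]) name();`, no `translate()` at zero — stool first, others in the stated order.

stool();
translate([288, 0, 0]) spool();
translate([115, 156, 410]) open_box();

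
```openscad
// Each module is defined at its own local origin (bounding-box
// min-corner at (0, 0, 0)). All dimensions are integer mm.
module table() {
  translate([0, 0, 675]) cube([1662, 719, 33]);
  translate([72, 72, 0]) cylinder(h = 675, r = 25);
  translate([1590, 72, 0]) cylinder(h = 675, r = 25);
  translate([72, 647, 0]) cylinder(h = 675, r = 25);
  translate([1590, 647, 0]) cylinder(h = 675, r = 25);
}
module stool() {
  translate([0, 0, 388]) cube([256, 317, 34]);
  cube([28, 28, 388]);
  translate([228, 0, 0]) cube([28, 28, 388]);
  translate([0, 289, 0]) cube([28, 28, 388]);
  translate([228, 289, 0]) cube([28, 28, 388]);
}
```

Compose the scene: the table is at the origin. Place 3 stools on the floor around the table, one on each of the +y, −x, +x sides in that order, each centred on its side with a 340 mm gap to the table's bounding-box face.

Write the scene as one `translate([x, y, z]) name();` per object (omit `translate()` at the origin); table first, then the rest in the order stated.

table();
translate([703, 1059, 0]) stool();
translate([-596, 201, 0]) stool();
translate([2002, 201, 0]) stool();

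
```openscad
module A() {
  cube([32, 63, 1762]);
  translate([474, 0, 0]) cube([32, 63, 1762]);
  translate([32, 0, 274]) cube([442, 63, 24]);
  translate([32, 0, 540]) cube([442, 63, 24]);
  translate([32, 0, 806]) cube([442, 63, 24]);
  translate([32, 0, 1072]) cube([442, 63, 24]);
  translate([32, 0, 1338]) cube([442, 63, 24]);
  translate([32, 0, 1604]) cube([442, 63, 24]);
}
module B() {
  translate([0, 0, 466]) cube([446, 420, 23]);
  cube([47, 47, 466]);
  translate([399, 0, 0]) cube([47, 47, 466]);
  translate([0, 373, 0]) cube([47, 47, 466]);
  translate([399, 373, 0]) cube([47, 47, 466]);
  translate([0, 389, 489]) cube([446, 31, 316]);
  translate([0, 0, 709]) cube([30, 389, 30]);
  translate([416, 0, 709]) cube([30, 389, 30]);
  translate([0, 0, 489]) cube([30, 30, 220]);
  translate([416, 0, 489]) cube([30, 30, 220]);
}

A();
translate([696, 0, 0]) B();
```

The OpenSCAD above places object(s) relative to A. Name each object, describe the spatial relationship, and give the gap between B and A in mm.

A is a ladder. B is a chair. The chair is on the floor beside the ladder on its +x side. The gap between the chair and the ladder is 190 mm.

The chair's nearest face is 190 mm from the ladder's +x face.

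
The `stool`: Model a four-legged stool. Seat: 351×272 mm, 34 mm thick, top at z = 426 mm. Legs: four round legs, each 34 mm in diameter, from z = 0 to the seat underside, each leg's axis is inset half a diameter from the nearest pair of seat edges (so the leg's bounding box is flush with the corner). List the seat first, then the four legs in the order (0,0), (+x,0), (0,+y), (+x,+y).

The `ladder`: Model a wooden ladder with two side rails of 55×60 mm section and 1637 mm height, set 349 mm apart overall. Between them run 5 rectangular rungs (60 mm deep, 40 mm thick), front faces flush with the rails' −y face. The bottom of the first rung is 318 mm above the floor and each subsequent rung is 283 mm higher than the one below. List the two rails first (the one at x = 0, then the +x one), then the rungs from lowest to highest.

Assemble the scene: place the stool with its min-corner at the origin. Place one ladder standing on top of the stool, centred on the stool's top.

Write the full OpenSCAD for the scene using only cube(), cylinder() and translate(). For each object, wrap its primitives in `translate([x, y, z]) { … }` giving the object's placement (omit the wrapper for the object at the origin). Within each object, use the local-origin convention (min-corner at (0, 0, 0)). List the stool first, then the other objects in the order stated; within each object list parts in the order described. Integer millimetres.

translate([0, 0, 392]) cube([351, 272, 34]);
translate([17, 17, 0]) cylinder(h = 392, r = 17);
translate([334, 17, 0]) cylinder(h = 392, r = 17);
translate([17, 255, 0]) cylinder(h = 392, r = 17);
translate([334, 255, 0]) cylinder(h = 392, r = 17);
translate([1, 106, 426]) {
  cube([55, 60, 1637]);
  translate([294, 0, 0]) cube([55, 60, 1637]);
  translate([55, 0, 318]) cube([239, 60, 40]);
  translate([55, 0, 601]) cube([239, 60, 40]);
  translate([55, 0, 884]) cube([239, 60, 40]);
  translate([55, 0, 1167]) cube([239, 60, 40]);
  translate([55, 0, 1450]) cube([239, 60, 40]);
}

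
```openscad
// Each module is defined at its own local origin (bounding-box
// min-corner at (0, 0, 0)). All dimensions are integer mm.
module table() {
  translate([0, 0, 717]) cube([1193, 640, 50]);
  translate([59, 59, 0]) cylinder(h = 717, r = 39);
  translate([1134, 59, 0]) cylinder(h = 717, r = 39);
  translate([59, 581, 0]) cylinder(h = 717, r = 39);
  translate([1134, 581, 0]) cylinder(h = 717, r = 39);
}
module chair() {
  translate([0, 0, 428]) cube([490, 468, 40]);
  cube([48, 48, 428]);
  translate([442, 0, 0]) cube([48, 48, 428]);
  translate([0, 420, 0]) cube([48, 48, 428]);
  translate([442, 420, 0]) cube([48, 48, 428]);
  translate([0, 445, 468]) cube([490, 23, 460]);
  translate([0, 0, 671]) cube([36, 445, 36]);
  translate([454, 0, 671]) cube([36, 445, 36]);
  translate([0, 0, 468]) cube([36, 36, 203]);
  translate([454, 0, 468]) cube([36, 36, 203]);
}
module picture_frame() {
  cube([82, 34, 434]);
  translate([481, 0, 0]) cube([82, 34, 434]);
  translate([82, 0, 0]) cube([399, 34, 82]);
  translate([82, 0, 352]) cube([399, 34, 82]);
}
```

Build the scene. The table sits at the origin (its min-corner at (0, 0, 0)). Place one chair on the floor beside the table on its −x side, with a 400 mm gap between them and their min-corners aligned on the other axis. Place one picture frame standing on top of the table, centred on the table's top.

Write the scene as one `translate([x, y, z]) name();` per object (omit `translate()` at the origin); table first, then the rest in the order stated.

table();
translate([-890, 0, 0]) chair();
translate([315, 303, 767]) picture_frame();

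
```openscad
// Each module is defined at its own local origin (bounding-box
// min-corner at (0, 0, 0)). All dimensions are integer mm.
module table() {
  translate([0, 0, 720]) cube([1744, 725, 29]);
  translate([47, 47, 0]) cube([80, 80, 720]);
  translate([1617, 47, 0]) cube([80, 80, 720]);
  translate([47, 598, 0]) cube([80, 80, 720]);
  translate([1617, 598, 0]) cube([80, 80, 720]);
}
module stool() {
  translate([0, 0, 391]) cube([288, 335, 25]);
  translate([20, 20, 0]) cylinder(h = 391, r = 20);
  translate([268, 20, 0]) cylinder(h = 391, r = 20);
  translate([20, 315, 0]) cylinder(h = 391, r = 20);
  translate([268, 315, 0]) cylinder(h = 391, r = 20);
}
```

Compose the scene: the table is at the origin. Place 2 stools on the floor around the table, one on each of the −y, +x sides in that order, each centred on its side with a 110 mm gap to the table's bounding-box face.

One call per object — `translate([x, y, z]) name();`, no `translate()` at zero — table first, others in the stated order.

table();
translate([728, -445, 0]) stool();
translate([1854, 195, 0]) stool();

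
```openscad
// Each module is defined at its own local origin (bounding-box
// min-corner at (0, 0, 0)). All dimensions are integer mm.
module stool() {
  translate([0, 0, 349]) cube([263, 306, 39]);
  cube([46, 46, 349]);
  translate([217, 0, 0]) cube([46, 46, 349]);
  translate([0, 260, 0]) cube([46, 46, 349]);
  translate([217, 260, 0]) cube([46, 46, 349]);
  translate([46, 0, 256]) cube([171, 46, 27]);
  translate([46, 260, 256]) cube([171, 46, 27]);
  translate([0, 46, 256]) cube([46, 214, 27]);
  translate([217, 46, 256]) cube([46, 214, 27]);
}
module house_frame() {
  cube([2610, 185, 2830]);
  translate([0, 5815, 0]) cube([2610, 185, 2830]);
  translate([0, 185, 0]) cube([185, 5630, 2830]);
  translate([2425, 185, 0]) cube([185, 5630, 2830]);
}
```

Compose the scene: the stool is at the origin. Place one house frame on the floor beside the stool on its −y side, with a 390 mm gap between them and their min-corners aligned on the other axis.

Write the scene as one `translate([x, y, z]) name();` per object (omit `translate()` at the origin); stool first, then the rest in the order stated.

stool();
translate([0, -6390, 0]) house_frame();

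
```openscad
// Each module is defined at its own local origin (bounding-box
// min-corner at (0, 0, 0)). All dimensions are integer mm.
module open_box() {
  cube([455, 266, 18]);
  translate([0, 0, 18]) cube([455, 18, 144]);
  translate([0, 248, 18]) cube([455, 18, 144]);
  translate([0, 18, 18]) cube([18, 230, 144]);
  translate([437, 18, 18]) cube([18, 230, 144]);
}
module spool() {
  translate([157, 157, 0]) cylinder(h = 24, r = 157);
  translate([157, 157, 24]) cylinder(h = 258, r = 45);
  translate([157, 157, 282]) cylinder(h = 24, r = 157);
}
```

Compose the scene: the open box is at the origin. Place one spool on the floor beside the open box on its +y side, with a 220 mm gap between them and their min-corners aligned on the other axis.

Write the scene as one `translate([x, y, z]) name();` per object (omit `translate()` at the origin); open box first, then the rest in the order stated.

open_box();
translate([0, 486, 0]) spool();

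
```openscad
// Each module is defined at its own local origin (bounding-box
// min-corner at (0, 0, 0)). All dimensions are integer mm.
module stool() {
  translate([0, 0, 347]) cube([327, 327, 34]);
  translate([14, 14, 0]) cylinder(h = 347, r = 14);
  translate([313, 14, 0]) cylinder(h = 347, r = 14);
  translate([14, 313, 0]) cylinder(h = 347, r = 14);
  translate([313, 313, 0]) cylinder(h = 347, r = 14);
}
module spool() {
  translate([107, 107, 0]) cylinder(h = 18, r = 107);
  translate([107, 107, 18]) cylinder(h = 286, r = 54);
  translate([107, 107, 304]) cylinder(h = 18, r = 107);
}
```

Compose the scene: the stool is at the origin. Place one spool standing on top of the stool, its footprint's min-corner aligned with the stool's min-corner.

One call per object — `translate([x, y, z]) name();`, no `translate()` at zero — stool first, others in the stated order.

stool();
translate([0, 0, 381]) spool();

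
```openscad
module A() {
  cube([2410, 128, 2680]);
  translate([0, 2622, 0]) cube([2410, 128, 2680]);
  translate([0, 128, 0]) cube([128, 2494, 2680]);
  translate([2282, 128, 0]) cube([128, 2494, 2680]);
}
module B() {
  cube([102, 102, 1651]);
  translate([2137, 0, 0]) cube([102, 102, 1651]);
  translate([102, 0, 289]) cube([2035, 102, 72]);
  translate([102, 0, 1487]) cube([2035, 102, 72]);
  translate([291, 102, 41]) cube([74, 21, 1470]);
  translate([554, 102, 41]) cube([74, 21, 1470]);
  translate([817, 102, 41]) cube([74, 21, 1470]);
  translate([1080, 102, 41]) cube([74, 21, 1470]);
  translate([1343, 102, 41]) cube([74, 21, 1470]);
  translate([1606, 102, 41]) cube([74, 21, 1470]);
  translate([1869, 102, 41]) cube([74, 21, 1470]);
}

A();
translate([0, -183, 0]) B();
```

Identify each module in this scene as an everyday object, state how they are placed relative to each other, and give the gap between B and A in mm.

A is a house frame. B is a fence section. The fence section is on the floor beside the house frame on its −y side. The gap between the fence section and the house frame is 60 mm.

The fence section's nearest face is 60 mm from the house frame's −y face.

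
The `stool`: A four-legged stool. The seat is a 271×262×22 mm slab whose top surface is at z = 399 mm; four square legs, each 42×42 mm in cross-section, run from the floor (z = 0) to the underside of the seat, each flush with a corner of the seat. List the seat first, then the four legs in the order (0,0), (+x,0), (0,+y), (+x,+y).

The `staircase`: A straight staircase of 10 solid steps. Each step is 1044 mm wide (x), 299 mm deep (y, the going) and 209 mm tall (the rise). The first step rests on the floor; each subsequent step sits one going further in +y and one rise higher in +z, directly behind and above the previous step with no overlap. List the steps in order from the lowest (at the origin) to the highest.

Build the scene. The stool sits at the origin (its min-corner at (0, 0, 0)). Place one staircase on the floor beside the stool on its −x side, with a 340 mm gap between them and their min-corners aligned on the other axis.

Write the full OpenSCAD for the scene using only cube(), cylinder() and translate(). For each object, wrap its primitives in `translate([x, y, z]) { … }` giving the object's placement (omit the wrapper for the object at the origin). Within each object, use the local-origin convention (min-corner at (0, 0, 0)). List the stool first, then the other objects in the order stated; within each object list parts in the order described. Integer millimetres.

translate([0, 0, 377]) cube([271, 262, 22]);
cube([42, 42, 377]);
translate([229, 0, 0]) cube([42, 42, 377]);
translate([0, 220, 0]) cube([42, 42, 377]);
translate([229, 220, 0]) cube([42, 42, 377]);
translate([-1384, 0, 0]) {
  cube([1044, 299, 209]);
  translate([0, 299, 209]) cube([1044, 299, 209]);
  translate([0, 598, 418]) cube([1044, 299, 209]);
  translate([0, 897, 627]) cube([1044, 299, 209]);
  translate([0, 1196, 836]) cube([1044, 299, 209]);
  translate([0, 1495, 1045]) cube([1044, 299, 209]);
  translate([0, 1794, 1254]) cube([1044, 299, 209]);
  translate([0, 2093, 1463]) cube([1044, 299, 209]);
  translate([0, 2392, 1672]) cube([1044, 299, 209]);
  translate([0, 2691, 1881]) cube([1044, 299, 209]);
}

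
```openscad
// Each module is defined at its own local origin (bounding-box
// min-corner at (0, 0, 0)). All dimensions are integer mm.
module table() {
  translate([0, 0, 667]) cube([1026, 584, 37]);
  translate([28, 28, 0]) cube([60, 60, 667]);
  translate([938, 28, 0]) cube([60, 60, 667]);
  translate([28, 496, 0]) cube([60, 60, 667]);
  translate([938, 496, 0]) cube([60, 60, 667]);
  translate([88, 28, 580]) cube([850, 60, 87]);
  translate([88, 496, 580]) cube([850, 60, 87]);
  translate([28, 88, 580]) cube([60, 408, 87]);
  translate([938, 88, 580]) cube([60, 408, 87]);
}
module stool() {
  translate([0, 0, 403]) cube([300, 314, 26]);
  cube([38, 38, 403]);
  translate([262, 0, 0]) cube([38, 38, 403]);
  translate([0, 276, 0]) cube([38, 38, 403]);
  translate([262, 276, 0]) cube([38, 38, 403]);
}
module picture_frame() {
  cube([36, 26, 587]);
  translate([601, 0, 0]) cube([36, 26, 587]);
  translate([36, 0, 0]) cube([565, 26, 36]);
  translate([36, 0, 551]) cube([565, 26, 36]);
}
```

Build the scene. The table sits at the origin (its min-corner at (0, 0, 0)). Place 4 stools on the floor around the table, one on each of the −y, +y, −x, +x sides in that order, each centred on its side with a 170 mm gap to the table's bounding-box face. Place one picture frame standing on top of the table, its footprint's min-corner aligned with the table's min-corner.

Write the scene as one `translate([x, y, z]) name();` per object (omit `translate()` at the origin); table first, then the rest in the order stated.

table();
translate([363, -484, 0]) stool();
translate([363, 754, 0]) stool();
translate([-470, 135, 0]) stool();
translate([1196, 135, 0]) stool();
translate([0, 0, 704]) picture_frame();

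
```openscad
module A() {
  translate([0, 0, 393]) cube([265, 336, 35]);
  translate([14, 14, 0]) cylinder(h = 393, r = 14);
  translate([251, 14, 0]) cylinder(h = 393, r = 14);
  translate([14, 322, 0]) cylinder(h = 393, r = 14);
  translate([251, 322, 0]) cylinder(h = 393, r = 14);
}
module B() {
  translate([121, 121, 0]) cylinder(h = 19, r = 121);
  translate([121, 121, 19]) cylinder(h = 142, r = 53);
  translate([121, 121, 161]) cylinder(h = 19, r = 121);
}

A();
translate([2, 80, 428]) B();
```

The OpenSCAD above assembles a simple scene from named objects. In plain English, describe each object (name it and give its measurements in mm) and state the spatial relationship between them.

A is a four-legged stool. The seat is a 265×336×35 mm slab whose top surface is at z = 428 mm; four round legs, each 28 mm in diameter, run from the floor (z = 0) to the underside of the seat, each leg's axis is inset half a diameter from the nearest pair of seat edges (so the leg's bounding box is flush with the corner).

B is a spool: two coaxial disc flanges of radius 121 mm and thickness 19 mm, joined by a core cylinder of radius 53 mm and height 142 mm. The lower flange rests on z = 0 and the three cylinders share a vertical axis.

The spool is on top of the stool.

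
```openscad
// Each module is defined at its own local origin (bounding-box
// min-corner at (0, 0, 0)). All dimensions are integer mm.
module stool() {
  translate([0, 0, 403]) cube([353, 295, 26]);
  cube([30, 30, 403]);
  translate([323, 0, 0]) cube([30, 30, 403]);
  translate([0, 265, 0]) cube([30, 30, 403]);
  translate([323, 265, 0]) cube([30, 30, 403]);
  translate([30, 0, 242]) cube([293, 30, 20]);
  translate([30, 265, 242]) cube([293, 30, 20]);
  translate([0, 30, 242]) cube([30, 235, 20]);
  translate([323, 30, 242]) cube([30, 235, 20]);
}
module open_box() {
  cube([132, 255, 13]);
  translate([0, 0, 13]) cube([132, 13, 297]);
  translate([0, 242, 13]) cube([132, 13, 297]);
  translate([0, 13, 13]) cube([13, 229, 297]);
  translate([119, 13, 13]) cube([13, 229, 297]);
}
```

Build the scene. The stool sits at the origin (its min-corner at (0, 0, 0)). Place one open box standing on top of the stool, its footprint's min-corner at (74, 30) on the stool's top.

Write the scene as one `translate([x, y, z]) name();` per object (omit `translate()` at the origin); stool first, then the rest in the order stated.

stool();
translate([74, 30, 429]) open_box();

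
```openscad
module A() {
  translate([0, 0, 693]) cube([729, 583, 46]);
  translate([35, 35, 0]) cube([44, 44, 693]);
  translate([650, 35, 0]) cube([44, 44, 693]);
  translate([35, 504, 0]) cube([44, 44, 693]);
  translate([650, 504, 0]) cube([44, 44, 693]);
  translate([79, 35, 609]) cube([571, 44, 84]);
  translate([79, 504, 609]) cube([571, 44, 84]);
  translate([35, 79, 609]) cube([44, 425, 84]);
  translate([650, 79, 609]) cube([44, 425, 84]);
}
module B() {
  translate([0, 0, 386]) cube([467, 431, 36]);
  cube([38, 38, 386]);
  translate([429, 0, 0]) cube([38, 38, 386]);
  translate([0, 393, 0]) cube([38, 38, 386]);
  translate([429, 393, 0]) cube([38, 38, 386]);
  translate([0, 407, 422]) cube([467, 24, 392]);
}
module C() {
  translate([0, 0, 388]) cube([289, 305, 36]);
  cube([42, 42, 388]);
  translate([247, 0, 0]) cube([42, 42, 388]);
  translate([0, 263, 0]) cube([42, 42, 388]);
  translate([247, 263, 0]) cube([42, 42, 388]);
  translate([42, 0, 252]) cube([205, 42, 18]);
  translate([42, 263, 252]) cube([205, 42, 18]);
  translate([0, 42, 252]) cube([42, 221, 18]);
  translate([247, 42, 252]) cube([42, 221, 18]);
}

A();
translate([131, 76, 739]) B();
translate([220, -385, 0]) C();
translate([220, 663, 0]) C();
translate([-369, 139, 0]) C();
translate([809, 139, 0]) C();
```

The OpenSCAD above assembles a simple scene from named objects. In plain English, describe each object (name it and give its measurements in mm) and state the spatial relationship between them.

A is a rectangular dining table. The top is 729×583×46 mm with its upper surface at z = 739 mm. It stands on four 44×44 mm square legs, each inset 35 mm from the nearest pair of top edges, running from the floor to the underside of the top. Four apron rails, 44 mm thick and 84 mm tall, run between adjacent legs with their top edges flush with the underside of the top and their outer faces flush with the legs' outer faces.

B is a chair: 467×431 mm seat, 36 mm thick, top at z = 422 mm, on four 38 mm square corner legs flush with the seat edges. A 24 mm thick backrest slab spans the full seat width, extending 392 mm above the seat top, its back face flush with the seat's +y edge.

C is a four-legged stool. The seat is 289×305 mm, 36 mm thick, top at z = 424 mm. It stands on four square legs, each 42×42 mm in cross-section, from z = 0 to the seat underside, each flush with a corner of the seat. Four stretchers, 42 mm wide and 18 mm tall, connect adjacent legs with their undersides at z = 252 mm, each running between the inner faces of the legs it joins and aligned with the legs' outer faces on the other axis.

The chair is on top of the table, centred. Four stools sit around the table at the −y, +y, −x, +x sides.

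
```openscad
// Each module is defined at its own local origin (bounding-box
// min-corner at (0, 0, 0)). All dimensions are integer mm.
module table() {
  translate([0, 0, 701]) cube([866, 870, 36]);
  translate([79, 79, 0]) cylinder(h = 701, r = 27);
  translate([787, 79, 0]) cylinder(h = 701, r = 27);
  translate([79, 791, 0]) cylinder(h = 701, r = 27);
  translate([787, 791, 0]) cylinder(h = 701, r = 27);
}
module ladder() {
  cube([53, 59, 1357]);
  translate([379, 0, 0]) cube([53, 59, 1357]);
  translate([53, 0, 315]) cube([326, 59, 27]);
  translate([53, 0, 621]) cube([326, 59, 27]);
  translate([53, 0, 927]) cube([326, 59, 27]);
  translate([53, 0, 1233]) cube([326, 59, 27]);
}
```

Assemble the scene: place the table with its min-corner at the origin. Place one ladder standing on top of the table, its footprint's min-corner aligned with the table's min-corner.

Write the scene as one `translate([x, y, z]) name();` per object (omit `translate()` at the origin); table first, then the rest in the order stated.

table();
translate([0, 0, 737]) ladder();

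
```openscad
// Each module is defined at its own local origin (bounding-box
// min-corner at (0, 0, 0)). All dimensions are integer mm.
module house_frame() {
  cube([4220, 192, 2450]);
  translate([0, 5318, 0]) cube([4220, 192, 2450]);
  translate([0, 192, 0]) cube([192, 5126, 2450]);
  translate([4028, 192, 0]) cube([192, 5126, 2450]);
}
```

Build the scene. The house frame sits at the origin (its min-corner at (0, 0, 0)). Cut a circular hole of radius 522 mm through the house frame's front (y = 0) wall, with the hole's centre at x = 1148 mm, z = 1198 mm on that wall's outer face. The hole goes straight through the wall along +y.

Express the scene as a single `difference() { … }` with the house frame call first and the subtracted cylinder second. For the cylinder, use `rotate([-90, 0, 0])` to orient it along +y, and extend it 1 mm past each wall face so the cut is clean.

difference() {
  house_frame();
  translate([1148, -1, 1198]) rotate([-90, 0, 0]) cylinder(h = 194, r = 522);
}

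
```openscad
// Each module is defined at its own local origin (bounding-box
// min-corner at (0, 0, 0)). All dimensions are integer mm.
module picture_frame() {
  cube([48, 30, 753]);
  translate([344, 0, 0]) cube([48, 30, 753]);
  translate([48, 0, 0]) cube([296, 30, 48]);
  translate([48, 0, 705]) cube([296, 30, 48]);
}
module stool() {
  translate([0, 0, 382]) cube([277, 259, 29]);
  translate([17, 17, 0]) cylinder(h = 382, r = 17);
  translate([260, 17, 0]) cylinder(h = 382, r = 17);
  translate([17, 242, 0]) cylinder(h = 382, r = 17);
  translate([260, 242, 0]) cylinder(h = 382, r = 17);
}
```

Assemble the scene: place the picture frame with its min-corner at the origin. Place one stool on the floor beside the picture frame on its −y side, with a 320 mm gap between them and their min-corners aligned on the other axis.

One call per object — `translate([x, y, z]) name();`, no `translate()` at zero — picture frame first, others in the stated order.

picture_frame();
translate([0, -579, 0]) stool();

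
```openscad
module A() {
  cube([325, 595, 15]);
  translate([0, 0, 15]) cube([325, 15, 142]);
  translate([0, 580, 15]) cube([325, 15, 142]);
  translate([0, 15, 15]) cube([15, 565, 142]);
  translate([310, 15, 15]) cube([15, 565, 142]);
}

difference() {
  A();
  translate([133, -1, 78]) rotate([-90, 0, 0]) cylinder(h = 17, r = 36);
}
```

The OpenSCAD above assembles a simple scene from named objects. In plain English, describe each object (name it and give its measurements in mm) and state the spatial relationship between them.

A is an open storage box with external size 325×595×157 mm and wall thickness 15 mm (the base is also 15 mm thick). The base covers the whole footprint; the four walls stand on the base, with the y-facing walls full-width and the x-facing walls fitting between their inner faces.

The open box has a circular hole of radius 36 mm through its front wall, centred at (x = 133, z = 78).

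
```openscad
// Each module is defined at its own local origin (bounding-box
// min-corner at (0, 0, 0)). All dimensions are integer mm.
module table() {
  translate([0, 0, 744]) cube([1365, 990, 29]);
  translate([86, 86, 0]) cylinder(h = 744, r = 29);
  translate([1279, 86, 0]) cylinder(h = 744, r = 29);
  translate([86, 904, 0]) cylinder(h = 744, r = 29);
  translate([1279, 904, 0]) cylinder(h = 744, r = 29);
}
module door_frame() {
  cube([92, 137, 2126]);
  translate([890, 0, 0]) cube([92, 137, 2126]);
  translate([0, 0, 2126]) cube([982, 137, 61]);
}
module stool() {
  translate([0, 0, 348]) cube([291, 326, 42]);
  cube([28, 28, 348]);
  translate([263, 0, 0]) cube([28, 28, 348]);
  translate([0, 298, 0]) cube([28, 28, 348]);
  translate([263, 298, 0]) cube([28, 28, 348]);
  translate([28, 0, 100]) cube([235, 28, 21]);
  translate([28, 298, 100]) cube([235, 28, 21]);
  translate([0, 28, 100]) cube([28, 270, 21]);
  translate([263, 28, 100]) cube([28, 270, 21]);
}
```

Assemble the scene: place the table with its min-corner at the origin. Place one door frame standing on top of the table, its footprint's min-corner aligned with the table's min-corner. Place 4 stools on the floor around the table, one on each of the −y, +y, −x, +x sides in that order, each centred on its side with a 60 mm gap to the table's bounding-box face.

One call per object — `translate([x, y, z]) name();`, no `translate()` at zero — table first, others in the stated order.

table();
translate([0, 0, 773]) door_frame();
translate([537, -386, 0]) stool();
translate([537, 1050, 0]) stool();
translate([-351, 332, 0]) stool();
translate([1425, 332, 0]) stool();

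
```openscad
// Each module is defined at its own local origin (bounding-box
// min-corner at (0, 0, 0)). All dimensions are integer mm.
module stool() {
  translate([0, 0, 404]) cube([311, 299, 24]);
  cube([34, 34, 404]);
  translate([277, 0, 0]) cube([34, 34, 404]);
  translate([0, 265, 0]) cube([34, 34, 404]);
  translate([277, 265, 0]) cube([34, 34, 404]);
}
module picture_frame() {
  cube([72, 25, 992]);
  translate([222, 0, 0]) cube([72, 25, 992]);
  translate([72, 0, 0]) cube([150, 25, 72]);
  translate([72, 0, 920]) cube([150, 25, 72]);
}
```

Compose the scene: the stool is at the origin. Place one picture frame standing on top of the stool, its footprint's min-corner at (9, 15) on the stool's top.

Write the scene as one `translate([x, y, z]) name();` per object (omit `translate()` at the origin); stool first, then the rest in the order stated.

stool();
translate([9, 15, 428]) picture_frame();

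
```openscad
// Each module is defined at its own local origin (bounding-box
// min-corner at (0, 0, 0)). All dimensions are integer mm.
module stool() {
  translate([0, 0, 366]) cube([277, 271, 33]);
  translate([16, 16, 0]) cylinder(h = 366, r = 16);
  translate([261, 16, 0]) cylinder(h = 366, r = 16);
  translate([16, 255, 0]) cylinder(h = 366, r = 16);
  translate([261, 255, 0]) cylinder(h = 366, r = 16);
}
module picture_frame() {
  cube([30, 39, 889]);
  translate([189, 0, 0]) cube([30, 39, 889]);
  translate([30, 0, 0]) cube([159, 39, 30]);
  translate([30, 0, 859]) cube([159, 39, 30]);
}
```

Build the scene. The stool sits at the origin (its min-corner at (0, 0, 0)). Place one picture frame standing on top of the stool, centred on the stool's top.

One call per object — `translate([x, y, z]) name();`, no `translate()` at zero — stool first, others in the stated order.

stool();
translate([29, 116, 399]) picture_frame();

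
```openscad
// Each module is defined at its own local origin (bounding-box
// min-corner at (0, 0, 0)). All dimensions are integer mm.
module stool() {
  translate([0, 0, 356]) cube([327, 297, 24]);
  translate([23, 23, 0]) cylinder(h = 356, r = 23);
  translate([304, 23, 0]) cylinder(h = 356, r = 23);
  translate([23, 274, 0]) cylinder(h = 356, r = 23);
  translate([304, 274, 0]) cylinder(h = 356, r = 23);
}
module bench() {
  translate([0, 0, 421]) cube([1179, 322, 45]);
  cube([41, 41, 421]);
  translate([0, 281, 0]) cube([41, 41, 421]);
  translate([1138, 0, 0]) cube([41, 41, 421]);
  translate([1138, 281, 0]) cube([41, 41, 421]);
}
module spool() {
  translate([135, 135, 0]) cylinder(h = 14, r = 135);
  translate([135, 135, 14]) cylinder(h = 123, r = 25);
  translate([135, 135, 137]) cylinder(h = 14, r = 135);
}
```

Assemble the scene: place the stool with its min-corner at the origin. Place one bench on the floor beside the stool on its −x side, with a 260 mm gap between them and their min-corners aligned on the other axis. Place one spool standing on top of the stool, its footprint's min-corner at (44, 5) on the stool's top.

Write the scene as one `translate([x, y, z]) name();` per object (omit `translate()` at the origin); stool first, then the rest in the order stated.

stool();
translate([-1439, 0, 0]) bench();
translate([44, 5, 380]) spool();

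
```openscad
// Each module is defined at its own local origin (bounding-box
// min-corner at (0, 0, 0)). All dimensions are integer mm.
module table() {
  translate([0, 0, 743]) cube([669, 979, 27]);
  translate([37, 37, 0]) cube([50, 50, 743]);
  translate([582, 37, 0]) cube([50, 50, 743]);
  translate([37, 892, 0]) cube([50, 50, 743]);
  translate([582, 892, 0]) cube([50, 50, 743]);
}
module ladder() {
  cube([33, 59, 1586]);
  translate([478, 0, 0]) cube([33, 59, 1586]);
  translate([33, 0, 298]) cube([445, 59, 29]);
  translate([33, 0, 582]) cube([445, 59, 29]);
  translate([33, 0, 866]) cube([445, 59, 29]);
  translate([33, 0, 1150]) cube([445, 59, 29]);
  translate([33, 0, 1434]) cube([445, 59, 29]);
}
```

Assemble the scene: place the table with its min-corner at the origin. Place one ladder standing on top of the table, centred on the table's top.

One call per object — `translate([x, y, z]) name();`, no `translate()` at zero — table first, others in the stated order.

table();
translate([79, 460, 770]) ladder();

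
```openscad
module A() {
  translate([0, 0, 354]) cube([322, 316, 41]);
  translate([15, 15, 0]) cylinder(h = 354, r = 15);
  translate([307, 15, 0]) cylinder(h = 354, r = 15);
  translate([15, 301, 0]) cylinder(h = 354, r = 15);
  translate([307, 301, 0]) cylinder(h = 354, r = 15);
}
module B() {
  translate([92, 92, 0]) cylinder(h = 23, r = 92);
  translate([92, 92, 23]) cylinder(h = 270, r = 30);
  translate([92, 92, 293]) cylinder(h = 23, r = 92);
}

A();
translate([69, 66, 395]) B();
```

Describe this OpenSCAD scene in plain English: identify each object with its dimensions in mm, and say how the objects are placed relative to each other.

A is a four-legged stool. The seat is a 322×316×41 mm slab whose top surface is at z = 395 mm; four round legs, each 30 mm in diameter, run from the floor (z = 0) to the underside of the seat, each leg's axis is inset half a diameter from the nearest pair of seat edges (so the leg's bounding box is flush with the corner).

B is a spool: two coaxial disc flanges of radius 92 mm and thickness 23 mm, joined by a core cylinder of radius 30 mm and height 270 mm. The lower flange rests on z = 0 and the three cylinders share a vertical axis.

The spool is on top of the stool, centred.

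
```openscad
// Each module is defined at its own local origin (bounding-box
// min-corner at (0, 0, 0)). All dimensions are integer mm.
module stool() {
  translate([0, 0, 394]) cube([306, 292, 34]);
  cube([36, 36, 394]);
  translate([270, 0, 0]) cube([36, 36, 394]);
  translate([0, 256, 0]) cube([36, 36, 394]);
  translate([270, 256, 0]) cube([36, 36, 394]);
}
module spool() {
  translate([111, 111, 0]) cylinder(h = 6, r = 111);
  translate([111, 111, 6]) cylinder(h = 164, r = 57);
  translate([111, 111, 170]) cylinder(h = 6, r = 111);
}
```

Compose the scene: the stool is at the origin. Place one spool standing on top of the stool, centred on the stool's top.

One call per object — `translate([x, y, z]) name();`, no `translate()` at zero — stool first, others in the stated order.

stool();
translate([42, 35, 428]) spool();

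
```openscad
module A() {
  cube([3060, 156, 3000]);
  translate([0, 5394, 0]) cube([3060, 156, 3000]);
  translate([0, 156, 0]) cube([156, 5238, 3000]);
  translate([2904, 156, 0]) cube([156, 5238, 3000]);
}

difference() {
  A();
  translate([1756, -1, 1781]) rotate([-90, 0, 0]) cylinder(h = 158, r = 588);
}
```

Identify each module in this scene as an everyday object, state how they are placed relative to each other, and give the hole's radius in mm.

The subtracted cylinder has r = 588 mm.

A is a house frame. The house frame has a circular hole through its front wall. The hole's radius is 588 mm.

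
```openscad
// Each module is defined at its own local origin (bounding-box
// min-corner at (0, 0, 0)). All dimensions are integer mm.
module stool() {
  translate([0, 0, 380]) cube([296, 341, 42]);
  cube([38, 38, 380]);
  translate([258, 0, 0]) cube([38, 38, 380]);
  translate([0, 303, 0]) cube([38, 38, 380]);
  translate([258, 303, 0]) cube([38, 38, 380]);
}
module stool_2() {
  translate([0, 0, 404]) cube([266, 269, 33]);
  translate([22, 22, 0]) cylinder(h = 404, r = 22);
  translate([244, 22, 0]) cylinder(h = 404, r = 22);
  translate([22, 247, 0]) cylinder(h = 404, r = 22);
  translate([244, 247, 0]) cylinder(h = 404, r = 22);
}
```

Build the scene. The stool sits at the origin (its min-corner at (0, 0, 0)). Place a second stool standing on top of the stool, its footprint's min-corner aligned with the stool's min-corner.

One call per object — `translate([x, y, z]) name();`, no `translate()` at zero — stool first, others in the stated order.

stool();
translate([0, 0, 422]) stool_2();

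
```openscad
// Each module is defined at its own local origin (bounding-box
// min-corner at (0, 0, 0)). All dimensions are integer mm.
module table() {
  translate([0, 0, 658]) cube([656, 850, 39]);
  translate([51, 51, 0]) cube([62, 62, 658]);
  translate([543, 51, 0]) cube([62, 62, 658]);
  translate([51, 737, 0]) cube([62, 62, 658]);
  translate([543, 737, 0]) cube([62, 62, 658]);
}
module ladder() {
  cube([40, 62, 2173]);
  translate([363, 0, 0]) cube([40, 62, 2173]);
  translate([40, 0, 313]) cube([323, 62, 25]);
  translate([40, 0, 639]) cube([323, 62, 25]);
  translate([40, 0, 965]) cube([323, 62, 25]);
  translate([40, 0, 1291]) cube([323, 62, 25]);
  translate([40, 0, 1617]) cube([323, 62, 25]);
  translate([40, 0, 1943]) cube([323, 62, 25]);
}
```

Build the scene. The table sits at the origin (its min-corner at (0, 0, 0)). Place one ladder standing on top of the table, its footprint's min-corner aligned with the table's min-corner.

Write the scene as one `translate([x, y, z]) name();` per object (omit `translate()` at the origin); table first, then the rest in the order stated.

table();
translate([0, 0, 697]) ladder();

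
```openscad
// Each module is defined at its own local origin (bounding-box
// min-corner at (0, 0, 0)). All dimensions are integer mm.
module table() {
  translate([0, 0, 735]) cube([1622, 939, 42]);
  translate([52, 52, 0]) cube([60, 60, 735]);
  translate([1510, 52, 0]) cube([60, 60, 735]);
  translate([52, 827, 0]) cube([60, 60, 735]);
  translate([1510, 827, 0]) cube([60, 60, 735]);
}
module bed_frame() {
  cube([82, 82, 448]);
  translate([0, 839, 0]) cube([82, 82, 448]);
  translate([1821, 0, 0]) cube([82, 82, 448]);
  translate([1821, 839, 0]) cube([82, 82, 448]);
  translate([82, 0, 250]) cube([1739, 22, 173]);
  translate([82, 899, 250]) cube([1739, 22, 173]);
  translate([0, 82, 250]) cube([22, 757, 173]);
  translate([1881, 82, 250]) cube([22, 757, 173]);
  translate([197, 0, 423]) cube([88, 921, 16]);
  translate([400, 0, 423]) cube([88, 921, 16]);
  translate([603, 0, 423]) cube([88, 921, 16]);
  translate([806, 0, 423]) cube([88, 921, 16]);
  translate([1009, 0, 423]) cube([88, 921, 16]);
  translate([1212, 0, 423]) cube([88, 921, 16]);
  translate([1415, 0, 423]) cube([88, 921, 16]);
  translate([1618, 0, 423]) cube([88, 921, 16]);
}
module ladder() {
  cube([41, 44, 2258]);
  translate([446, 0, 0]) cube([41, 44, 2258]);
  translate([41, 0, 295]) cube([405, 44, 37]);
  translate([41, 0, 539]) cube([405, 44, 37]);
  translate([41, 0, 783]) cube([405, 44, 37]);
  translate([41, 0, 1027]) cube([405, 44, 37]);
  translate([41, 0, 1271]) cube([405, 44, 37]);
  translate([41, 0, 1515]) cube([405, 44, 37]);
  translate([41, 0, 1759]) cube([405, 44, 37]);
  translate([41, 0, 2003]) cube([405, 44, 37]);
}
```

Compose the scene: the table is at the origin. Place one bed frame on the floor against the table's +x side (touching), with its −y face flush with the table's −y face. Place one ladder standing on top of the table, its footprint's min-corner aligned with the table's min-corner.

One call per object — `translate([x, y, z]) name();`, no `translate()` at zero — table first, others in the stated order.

table();
translate([1622, 0, 0]) bed_frame();
translate([0, 0, 777]) ladder();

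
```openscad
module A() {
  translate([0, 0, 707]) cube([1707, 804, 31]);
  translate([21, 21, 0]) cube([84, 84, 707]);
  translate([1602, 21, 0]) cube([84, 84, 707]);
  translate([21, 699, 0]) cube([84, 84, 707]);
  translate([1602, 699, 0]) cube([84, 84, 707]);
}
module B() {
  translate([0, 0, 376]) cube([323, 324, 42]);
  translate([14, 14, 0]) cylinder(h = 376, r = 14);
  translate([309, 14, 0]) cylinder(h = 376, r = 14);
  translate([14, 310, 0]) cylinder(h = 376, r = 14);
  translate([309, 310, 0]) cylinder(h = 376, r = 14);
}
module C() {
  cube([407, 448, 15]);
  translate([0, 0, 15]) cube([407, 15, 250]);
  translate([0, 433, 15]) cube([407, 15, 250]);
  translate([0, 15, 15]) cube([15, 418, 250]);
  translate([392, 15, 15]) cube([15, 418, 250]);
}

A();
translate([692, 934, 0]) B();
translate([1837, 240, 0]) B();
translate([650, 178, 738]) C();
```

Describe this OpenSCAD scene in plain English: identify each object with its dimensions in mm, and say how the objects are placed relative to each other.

A is a table with a 1707×804 mm rectangular top, 31 mm thick, top surface at z = 738 mm, supported by four 84×84 mm square legs, each inset 21 mm from the nearest pair of top edges, running from the floor.

B is a four-legged stool. The seat is a 323×324×42 mm slab whose top surface is at z = 418 mm; four round legs, each 28 mm in diameter, run from the floor (z = 0) to the underside of the seat, each leg's axis is inset half a diameter from the nearest pair of seat edges (so the leg's bounding box is flush with the corner).

C is an open-topped rectangular box: outside dimensions 407×448×265 mm, with a uniform wall and base thickness of 15 mm. The base is a full 407×448 slab on the floor; four walls sit on top of the base. The front and back walls (the −y and +y sides) span the full width; the two side walls fit between them.

Two stools sit around the table at the +y, +x sides. The open box is on top of the table, centred.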